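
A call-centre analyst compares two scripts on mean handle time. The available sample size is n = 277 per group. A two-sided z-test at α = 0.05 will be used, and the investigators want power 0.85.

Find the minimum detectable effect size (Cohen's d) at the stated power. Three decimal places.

Required noncentrality: δ = z_{0.025} + z_{0.15} = 1.960 + 1.036 = 2.996.
(The second rejection-region term Φ(−δ − z_{α/2}) is negligible and dropped.)
δ = d·√(n/2) ⇒ d = δ/√(n/2) = 2.996/√(277/2) = 0.2546.

d ≈ 0.255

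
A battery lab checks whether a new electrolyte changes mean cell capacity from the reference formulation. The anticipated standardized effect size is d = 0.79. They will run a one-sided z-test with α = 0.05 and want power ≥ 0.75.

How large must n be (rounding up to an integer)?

n = 9

Set Φ(δ − 1.645) = 0.75; then δ − 1.645 = Φ⁻¹(0.75) = 0.674, giving δ = 2.319.
δ = d·√n ⇒ n = (δ/d)² = (2.319 / 0.79)² = 8.62.
Round up to the next whole unit.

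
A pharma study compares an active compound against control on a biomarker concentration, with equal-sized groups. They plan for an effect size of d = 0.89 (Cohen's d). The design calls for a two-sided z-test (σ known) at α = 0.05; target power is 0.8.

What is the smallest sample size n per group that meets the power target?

Set Φ(δ − 1.960) = 0.8; then δ − 1.960 = Φ⁻¹(0.8) = 0.842, giving δ = 2.802.
(The Φ(−δ − z_{α/2}) term is vanishingly small for δ > 0 and is dropped in the standard sample-size formula.)
δ = d·√(n/2) ⇒ n = 2(δ/d)² = 2 × (2.802 / 0.89)² = 19.82.
Round up to the next whole unit.

n = 20 per group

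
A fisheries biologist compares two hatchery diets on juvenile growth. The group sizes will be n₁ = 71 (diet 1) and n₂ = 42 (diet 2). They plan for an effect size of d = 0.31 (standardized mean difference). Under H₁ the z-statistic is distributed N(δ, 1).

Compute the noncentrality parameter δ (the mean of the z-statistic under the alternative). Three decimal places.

The noncentrality parameter scales effect size by the design's sample-size factor: δ = d / √(1/n₁ + 1/n₂) = 0.31 / √(1/71 + 1/42) = 1.5925

δ ≈ 1.592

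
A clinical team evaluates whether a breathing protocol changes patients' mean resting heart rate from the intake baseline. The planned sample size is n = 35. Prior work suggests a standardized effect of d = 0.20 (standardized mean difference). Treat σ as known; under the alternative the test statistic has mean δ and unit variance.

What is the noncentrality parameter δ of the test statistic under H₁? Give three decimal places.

δ ≈ 1.183

The noncentrality parameter scales effect size by the design's sample-size factor: δ = d·√n = 0.20 × √35 = 1.1832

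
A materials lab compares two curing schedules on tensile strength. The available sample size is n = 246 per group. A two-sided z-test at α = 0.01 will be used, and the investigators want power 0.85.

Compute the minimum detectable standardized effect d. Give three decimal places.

d ≈ 0.326

Need Φ(δ − 2.576) = 0.85, so δ = 2.576 + 1.036 = 3.612.
(The second rejection-region term Φ(−δ − z_{α/2}) is negligible and dropped.)
δ = d·√(n/2) ⇒ d = δ/√(n/2) = 3.612/√(246/2) = 0.3257.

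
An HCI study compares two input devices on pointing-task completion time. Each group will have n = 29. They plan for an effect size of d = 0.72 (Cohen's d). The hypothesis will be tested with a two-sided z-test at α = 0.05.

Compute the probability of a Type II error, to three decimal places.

Noncentrality parameter: δ = d·√(n/2) = 0.72 × √(29/2) = 2.7417
Critical value for a two-sided test at α = 0.05: z_{α/2} = 1.960.
Power = Φ(δ − 1.960) + Φ(−δ − 1.960) = Φ(0.782) + Φ(-4.702) = 0.7828 + 0.0000 = 0.7828.
Type II error: β = 1 − power = 1 − 0.7828 = 0.2172.

β ≈ 0.217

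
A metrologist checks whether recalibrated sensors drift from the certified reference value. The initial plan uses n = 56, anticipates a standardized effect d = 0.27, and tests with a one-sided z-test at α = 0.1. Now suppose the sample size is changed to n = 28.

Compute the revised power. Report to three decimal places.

With n = 28: δ = d·√n = 0.27 × √28 = 1.4287. Critical value z_{0.1} = 1.282.
Revised power = P(Z > 1.282 − δ) = Φ(0.147) = 0.5585.

Power ≈ 0.558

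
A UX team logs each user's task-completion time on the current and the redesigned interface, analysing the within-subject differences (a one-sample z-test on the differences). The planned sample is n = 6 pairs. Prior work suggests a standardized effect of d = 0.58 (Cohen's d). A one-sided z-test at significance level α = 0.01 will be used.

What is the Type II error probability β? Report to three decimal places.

β ≈ 0.817

Noncentrality parameter: δ = d·√n = 0.58 × √6 = 1.4207
Critical value for a one-sided test at α = 0.01: z_α = 2.326.
Power = P(Z > 2.326 − δ) = Φ(-0.906) = 0.1826.
Type II error: β = 1 − power = 1 − 0.1826 = 0.8174.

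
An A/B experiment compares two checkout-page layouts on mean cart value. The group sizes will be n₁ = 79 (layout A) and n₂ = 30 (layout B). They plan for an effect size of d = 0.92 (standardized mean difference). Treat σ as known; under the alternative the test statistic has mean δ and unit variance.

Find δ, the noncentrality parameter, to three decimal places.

δ ≈ 4.290

The noncentrality parameter scales effect size by the design's sample-size factor: δ = d / √(1/n₁ + 1/n₂) = 0.92 / √(1/79 + 1/30) = 4.2899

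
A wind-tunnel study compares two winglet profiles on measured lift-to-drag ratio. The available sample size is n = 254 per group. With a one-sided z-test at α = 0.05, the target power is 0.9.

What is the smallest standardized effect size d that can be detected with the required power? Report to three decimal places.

Required noncentrality: δ = z_{0.05} + z_{0.10} = 1.645 + 1.282 = 2.926.
δ = d·√(n/2) ⇒ d = δ/√(n/2) = 2.926/√(254/2) = 0.2597.

d ≈ 0.260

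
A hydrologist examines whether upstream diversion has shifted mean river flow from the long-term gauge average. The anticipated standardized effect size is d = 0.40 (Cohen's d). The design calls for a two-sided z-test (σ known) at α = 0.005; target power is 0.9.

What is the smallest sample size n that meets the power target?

Set Φ(δ − 2.807) = 0.9; then δ − 2.807 = Φ⁻¹(0.9) = 1.282, giving δ = 4.089.
(The Φ(−δ − z_{α/2}) term is vanishingly small for δ > 0 and is dropped in the standard sample-size formula.)
δ = d·√n ⇒ n = (δ/d)² = (4.089 / 0.40)² = 104.48.
Rounding up, n = 105.

n = 105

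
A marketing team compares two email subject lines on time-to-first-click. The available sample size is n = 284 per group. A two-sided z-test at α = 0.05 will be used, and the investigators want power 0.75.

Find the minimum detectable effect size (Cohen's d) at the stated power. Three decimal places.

d ≈ 0.221

Required noncentrality: δ = z_{0.025} + z_{0.25} = 1.960 + 0.674 = 2.634.
(The second rejection-region term Φ(−δ − z_{α/2}) is negligible and dropped.)
δ = d·√(n/2) ⇒ d = δ/√(n/2) = 2.634/√(284/2) = 0.2211.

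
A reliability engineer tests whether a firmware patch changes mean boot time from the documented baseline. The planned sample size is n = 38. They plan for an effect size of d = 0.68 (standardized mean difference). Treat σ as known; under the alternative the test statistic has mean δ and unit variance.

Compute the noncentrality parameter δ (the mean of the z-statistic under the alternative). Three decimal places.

δ ≈ 4.192

δ = d·√n = 0.68 × √38 = 4.1918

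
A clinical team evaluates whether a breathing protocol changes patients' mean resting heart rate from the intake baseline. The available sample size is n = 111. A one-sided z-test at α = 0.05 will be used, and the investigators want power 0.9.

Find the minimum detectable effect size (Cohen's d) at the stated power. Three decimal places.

d ≈ 0.278

Need Φ(δ − 1.645) = 0.9, so δ = 1.645 + 1.282 = 2.926.
δ = d·√n ⇒ d = δ/√n = 2.926/√111 = 0.2778.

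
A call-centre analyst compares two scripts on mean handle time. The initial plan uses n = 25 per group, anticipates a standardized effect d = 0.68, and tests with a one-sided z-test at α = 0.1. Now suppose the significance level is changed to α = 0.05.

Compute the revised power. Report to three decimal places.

δ = d·√(n/2) = 0.68 × √(25/2) = 2.4042 (unchanged). New critical value: z_{0.05} = 1.645.
Revised power = P(Z > 1.645 − δ) = Φ(0.759) = 0.7762.

Power ≈ 0.776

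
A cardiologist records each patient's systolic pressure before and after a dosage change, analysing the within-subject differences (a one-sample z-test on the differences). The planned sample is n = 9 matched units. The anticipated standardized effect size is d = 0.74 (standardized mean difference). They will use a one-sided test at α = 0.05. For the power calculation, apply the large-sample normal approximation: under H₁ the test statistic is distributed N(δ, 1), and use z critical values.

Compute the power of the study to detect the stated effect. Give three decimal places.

Noncentrality parameter: δ = d·√n = 0.74 × √9 = 2.2200
One-sided α = 0.05 → critical value z_{0.05} = 1.645.
Power = P(Z > 1.645 − δ) = Φ(0.575) = 0.7174.

Power ≈ 0.717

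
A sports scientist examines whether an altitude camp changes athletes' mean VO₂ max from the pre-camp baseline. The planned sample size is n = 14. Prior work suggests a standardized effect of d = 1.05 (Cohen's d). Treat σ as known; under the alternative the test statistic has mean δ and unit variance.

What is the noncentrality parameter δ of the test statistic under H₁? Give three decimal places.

δ = d·√n = 1.05 × √14 = 3.9287

δ ≈ 3.929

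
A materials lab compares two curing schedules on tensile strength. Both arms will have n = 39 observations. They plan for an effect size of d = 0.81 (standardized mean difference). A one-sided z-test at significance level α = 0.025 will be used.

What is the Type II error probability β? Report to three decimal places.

Noncentrality parameter: δ = d·√(n/2) = 0.81 × √(39/2) = 3.5769
Critical value for a one-sided test at α = 0.025: z_α = 1.960.
Power = Φ(δ − 1.960) = Φ(1.617) = 0.9470.
Type II error: β = 1 − power = 1 − 0.9470 = 0.0530.

β ≈ 0.053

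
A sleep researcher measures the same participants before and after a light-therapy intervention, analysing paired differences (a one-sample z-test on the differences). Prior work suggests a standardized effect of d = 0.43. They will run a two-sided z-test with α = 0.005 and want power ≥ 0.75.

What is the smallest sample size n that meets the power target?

n = 66

Set Φ(δ − 2.807) = 0.75; then δ − 2.807 = Φ⁻¹(0.75) = 0.674, giving δ = 3.482.
(The Φ(−δ − z_{α/2}) term is vanishingly small for δ > 0 and is dropped in the standard sample-size formula.)
δ = d·√n ⇒ n = (δ/d)² = (3.482 / 0.43)² = 65.55.
Round up to the next whole unit.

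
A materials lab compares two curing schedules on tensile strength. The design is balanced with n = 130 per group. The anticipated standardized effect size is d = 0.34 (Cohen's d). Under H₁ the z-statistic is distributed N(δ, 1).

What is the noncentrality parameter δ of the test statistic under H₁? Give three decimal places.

The noncentrality parameter scales effect size by the design's sample-size factor: δ = d·√(n/2) = 0.34 × √(130/2) = 2.7412

δ ≈ 2.741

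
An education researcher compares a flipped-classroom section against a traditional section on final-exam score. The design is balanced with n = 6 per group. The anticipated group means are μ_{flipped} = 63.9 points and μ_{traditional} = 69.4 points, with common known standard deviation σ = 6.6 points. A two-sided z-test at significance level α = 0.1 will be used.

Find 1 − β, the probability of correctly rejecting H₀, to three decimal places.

Power ≈ 0.421

Standardized effect: d = |μ_{flipped} − μ_{traditional}| / σ = |63.9 − 69.4| / 6.6 = 0.8333
Noncentrality parameter: δ = d·√(n/2) = 0.8333 × √(6/2) = 1.4434
Critical value for a two-sided test at α = 0.1: z_{α/2} = 1.645.
Power = Φ(δ − 1.645) + Φ(−δ − 1.645) = Φ(-0.201) + Φ(-3.088) = 0.4202 + 0.0010 = 0.4212.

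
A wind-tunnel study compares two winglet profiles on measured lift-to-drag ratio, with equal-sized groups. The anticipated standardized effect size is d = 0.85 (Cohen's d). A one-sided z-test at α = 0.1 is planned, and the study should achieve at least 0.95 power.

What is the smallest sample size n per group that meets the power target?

For power 0.95 need Φ(δ − z_{0.1}) = 0.95, so δ = z_{0.1} + z_{0.05} = 1.282 + 1.645 = 2.926.
δ = d·√(n/2) ⇒ n = 2(δ/d)² = 2 × (2.926 / 0.85)² = 23.71.
Rounding up, n = 24 per group.

n = 24 per group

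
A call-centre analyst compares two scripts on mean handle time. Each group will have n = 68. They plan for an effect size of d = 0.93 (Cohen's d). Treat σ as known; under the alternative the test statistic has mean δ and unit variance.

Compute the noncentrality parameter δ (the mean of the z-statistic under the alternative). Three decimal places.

δ ≈ 5.423

The noncentrality parameter scales effect size by the design's sample-size factor: δ = d·√(n/2) = 0.93 × √(68/2) = 5.4228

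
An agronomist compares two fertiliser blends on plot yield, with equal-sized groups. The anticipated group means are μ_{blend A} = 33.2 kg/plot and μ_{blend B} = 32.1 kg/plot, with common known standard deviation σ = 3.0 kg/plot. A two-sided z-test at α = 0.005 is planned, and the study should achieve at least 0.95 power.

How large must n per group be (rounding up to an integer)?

n = 295 per group

Standardized effect: d = |μ_{blend A} − μ_{blend B}| / σ = |33.2 − 32.1| / 3.0 = 0.3667
Set Φ(δ − 2.807) = 0.95; then δ − 2.807 = Φ⁻¹(0.95) = 1.645, giving δ = 4.452.
(The Φ(−δ − z_{α/2}) term is vanishingly small for δ > 0 and is dropped in the standard sample-size formula.)
δ = d·√(n/2) ⇒ n = 2(δ/d)² = 2 × (4.452 / 0.3667)² = 294.83.
Rounding up, n = 295 per group.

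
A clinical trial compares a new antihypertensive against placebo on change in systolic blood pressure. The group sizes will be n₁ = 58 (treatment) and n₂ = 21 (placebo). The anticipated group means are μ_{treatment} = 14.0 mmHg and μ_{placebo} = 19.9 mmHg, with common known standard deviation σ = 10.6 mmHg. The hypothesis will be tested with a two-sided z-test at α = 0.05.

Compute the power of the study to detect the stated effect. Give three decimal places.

Standardized effect: d = |μ_{treatment} − μ_{placebo}| / σ = |14.0 − 19.9| / 10.6 = 0.5566
Noncentrality parameter: δ = d / √(1/n₁ + 1/n₂) = 0.5566 / √(1/58 + 1/21) = 2.1855
Critical value for a two-sided test at α = 0.05: z_{α/2} = 1.960.
Power = Φ(δ − 1.960) + Φ(−δ − 1.960) = Φ(0.226) + Φ(-4.145) = 0.5892 + 0.0000 = 0.5892.

Power ≈ 0.589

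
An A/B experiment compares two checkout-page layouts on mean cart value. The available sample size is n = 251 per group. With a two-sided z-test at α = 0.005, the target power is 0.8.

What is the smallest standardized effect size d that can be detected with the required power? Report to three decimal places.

d ≈ 0.326

Need Φ(δ − 2.807) = 0.8, so δ = 2.807 + 0.842 = 3.649.
(The second rejection-region term Φ(−δ − z_{α/2}) is negligible and dropped.)
δ = d·√(n/2) ⇒ d = δ/√(n/2) = 3.649/√(251/2) = 0.3257.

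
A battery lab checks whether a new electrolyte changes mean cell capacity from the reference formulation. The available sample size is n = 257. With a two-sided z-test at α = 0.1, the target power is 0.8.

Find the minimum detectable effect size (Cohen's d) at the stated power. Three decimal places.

d ≈ 0.155

Required noncentrality: δ = z_{0.05} + z_{0.20} = 1.645 + 0.842 = 2.486.
(The second rejection-region term Φ(−δ − z_{α/2}) is negligible and dropped.)
δ = d·√n ⇒ d = δ/√n = 2.486/√257 = 0.1551.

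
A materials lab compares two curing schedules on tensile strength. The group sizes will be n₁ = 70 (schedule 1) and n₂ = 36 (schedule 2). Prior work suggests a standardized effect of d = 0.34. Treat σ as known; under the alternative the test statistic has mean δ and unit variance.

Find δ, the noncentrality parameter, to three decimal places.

δ ≈ 1.658

The noncentrality parameter scales effect size by the design's sample-size factor: δ = d / √(1/n₁ + 1/n₂) = 0.34 / √(1/70 + 1/36) = 1.6578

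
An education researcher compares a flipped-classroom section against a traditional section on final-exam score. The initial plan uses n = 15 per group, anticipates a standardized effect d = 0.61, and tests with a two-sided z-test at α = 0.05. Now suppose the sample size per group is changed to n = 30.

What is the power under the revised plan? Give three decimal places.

With n = 30 per group: δ = d·√(n/2) = 0.61 × √(30/2) = 2.3625. Critical value z_{0.025} = 1.960.
Revised power = Φ(δ − 1.960) + Φ(−δ − 1.960) = Φ(0.403) + Φ(-4.322) = 0.6564 + 0.0000 = 0.6564.

Power ≈ 0.656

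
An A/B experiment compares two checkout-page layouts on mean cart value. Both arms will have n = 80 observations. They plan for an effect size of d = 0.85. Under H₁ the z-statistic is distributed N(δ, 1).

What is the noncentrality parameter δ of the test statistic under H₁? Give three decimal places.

δ ≈ 5.376

δ = d·√(n/2) = 0.85 × √(80/2) = 5.3759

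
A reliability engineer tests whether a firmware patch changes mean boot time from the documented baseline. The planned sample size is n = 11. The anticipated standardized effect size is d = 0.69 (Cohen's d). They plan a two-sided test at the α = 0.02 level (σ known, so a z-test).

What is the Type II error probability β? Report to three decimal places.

Noncentrality parameter: δ = d·√n = 0.69 × √11 = 2.2885
Critical value for a two-sided test at α = 0.02: z_{α/2} = 2.326.
Power = Φ(δ − 2.326) + Φ(−δ − 2.326) = Φ(-0.038) + Φ(-4.615) = 0.4849 + 0.0000 = 0.4849.
Type II error: β = 1 − power = 1 − 0.4849 = 0.5151.

β ≈ 0.515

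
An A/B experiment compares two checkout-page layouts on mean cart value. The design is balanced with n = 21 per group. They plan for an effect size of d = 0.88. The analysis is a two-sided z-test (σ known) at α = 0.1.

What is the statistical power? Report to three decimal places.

Power ≈ 0.886

Noncentrality parameter: δ = d·√(n/2) = 0.88 × √(21/2) = 2.8515
Two-sided α = 0.1 → critical value z_{0.05} = 1.645.
Power = Φ(δ − 1.645) + Φ(−δ − 1.645) = Φ(1.207) + Φ(-4.496) = 0.8862 + 0.0000 = 0.8862.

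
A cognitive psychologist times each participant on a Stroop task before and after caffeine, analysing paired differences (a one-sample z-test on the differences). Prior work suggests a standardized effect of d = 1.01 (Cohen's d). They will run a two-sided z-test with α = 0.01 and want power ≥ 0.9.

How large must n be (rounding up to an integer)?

Set Φ(δ − 2.576) = 0.9; then δ − 2.576 = Φ⁻¹(0.9) = 1.282, giving δ = 3.857.
(Ignoring the negligible lower-tail rejection probability gives the usual closed-form inversion.)
δ = d·√n ⇒ n = (δ/d)² = (3.857 / 1.01)² = 14.59.
Round up to the next whole unit.

n = 15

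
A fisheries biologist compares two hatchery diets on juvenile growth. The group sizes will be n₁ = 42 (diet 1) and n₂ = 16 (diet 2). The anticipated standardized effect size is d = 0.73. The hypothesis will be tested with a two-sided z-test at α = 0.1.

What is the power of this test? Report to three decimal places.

Power ≈ 0.800

Noncentrality parameter: δ = d / √(1/n₁ + 1/n₂) = 0.73 / √(1/42 + 1/16) = 2.4848
Critical value for a two-sided test at α = 0.1: z_{α/2} = 1.645.
Power = Φ(δ − 1.645) + Φ(−δ − 1.645) = Φ(0.840) + Φ(-4.130) = 0.7995 + 0.0000 = 0.7996.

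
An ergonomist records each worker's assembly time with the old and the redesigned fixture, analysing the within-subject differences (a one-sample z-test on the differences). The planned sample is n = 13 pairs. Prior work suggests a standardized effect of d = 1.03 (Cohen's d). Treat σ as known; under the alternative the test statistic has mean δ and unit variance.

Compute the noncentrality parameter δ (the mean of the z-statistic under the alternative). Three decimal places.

The noncentrality parameter scales effect size by the design's sample-size factor: δ = d·√n = 1.03 × √13 = 3.7137

δ ≈ 3.714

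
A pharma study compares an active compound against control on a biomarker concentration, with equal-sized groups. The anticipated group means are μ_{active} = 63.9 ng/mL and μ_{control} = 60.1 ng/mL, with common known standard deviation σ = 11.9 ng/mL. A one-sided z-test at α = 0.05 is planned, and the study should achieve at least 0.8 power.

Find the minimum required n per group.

Standardized effect: d = |μ_{active} − μ_{control}| / σ = |63.9 − 60.1| / 11.9 = 0.3193
For power 0.8 need Φ(δ − z_{0.05}) = 0.8, so δ = z_{0.05} + z_{0.20} = 1.645 + 0.842 = 2.486.
δ = d·√(n/2) ⇒ n = 2(δ/d)² = 2 × (2.486 / 0.3193)² = 121.26.
Rounding up, n = 122 per group.

n = 122 per group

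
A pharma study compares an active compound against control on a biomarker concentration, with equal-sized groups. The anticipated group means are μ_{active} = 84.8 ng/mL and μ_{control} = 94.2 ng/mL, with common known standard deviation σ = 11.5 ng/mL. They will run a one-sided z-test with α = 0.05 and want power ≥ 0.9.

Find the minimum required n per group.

Standardized effect: d = |μ_{active} − μ_{control}| / σ = |84.8 − 94.2| / 11.5 = 0.8174
Set Φ(δ − 1.645) = 0.9; then δ − 1.645 = Φ⁻¹(0.9) = 1.282, giving δ = 2.926.
δ = d·√(n/2) ⇒ n = 2(δ/d)² = 2 × (2.926 / 0.8174)² = 25.64.
Rounding up, n = 26 per group.

n = 26 per group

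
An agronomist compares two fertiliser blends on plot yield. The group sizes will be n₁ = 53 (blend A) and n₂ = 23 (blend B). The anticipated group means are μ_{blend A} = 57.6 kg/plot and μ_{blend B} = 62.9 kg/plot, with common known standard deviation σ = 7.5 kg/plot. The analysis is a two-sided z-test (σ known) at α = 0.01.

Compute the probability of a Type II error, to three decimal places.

β ≈ 0.400

Standardized effect: d = |μ_{blend A} − μ_{blend B}| / σ = |57.6 − 62.9| / 7.5 = 0.7067
Noncentrality parameter: δ = d / √(1/n₁ + 1/n₂) = 0.7067 / √(1/53 + 1/23) = 2.8302
Critical value for a two-sided test at α = 0.01: z_{α/2} = 2.576.
Power = Φ(δ − 2.576) + Φ(−δ − 2.576) = Φ(0.254) + Φ(-5.406) = 0.6004 + 0.0000 = 0.6004.
Type II error: β = 1 − power = 1 − 0.6004 = 0.3996.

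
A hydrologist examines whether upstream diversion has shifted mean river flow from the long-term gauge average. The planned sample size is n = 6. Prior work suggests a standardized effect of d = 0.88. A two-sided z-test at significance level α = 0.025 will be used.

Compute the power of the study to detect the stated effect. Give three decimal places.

Power ≈ 0.466

Noncentrality parameter: λ = d·√n = 0.88 × √6 = 2.1556
Critical value for a two-sided test at α = 0.025: z_{α/2} = 2.241.
Power = Φ(λ − 2.241) + Φ(−λ − 2.241) = Φ(-0.086) + Φ(-4.397) = 0.4658 + 0.0000 = 0.4658.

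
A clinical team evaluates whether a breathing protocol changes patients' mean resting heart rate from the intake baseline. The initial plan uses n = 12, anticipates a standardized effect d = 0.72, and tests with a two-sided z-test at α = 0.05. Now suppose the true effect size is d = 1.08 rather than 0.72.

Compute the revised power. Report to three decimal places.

With d = 1.08: δ = d·√n = 1.08 × √12 = 3.7412. Critical value z_{0.025} = 1.960.
Revised power = Φ(δ − 1.960) + Φ(−δ − 1.960) = Φ(1.781) + Φ(-5.701) = 0.9626 + 0.0000 = 0.9626.

Power ≈ 0.963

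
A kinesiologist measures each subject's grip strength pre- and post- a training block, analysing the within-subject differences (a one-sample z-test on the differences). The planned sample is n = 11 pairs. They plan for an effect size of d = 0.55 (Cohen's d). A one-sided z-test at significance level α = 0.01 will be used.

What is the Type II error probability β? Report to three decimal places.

Noncentrality parameter: δ = d·√n = 0.55 × √11 = 1.8241
Critical value for a one-sided test at α = 0.01: z_α = 2.326.
Power = Φ(δ − 2.326) = Φ(-0.502) = 0.3078.
Type II error: β = 1 − power = 1 − 0.3078 = 0.6922.

β ≈ 0.692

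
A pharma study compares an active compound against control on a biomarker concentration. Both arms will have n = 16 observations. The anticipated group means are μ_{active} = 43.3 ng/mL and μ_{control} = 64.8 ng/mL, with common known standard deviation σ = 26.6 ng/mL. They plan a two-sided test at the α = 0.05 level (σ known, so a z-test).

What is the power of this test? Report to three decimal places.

Standardized effect: d = |μ_{active} − μ_{control}| / σ = |43.3 − 64.8| / 26.6 = 0.8083
Noncentrality parameter: δ = d·√(n/2) = 0.8083 × √(16/2) = 2.2861
Two-sided α = 0.05 → critical value z_{0.025} = 1.960.
Power = Φ(δ − 1.960) + Φ(−δ − 1.960) = Φ(0.326) + Φ(-4.246) = 0.6279 + 0.0000 = 0.6279.

Power ≈ 0.628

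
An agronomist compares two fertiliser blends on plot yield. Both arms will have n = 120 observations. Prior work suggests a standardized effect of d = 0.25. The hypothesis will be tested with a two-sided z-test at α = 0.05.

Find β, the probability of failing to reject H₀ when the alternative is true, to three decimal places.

Noncentrality parameter: δ = d·√(n/2) = 0.25 × √(120/2) = 1.9365
Critical value for a two-sided test at α = 0.05: z_{α/2} = 1.960.
Power = Φ(δ − 1.960) + Φ(−δ − 1.960) = Φ(-0.023) + Φ(-3.896) = 0.4906 + 0.0000 = 0.4907.
Type II error: β = 1 − power = 1 − 0.4907 = 0.5093.

β ≈ 0.509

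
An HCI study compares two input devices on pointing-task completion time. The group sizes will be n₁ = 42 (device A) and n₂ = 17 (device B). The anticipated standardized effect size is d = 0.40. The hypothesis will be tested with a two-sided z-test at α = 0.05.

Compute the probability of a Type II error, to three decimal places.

β ≈ 0.715

Noncentrality parameter: δ = d / √(1/n₁ + 1/n₂) = 0.40 / √(1/42 + 1/17) = 1.3915
Critical value for a two-sided test at α = 0.05: z_{α/2} = 1.960.
Power = Φ(δ − 1.960) + Φ(−δ − 1.960) = Φ(-0.568) + Φ(-3.351) = 0.2849 + 0.0004 = 0.2853.
Type II error: β = 1 − power = 1 − 0.2853 = 0.7147.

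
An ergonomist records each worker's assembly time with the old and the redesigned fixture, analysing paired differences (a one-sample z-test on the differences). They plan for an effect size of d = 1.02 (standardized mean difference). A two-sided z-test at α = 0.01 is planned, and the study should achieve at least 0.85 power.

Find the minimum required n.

n = 13

For power 0.85 need Φ(δ − z_{0.005}) = 0.85, so δ = z_{0.005} + z_{0.15} = 2.576 + 1.036 = 3.612.
(The Φ(−δ − z_{α/2}) term is vanishingly small for δ > 0 and is dropped in the standard sample-size formula.)
δ = d·√n ⇒ n = (δ/d)² = (3.612 / 1.02)² = 12.54.
Rounding up, n = 13.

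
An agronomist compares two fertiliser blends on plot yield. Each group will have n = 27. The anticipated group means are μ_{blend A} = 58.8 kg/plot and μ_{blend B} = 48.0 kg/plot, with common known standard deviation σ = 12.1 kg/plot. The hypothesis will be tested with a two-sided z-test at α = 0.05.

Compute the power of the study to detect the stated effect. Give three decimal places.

Standardized effect: d = |μ_{blend A} − μ_{blend B}| / σ = |58.8 − 48.0| / 12.1 = 0.8926
Noncentrality parameter: δ = d·√(n/2) = 0.8926 × √(27/2) = 3.2795
Two-sided α = 0.05 → critical value z_{0.025} = 1.960.
Power = Φ(δ − 1.960) + Φ(−δ − 1.960) = Φ(1.320) + Φ(-5.239) = 0.9065 + 0.0000 = 0.9065.

Power ≈ 0.907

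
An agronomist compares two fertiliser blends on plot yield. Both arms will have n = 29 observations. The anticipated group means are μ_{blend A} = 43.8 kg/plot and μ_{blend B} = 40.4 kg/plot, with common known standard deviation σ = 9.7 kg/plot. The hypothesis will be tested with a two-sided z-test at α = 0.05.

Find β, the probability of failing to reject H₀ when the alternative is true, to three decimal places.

Standardized effect: d = |μ_{blend A} − μ_{blend B}| / σ = |43.8 − 40.4| / 9.7 = 0.3505
Noncentrality parameter: δ = d·√(n/2) = 0.3505 × √(29/2) = 1.3347
Critical value for a two-sided test at α = 0.05: z_{α/2} = 1.960.
Power = Φ(δ − 1.960) + Φ(−δ − 1.960) = Φ(-0.625) + Φ(-3.295) = 0.2659 + 0.0005 = 0.2664.
Type II error: β = 1 − power = 1 − 0.2664 = 0.7336.

β ≈ 0.734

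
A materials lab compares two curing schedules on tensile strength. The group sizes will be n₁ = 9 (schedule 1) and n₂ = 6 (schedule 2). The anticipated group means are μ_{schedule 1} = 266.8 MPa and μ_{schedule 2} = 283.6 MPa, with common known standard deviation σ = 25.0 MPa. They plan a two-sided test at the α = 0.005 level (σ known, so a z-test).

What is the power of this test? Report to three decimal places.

Power ≈ 0.063

Standardized effect: d = |μ_{schedule 1} − μ_{schedule 2}| / σ = |266.8 − 283.6| / 25.0 = 0.6720
Noncentrality parameter: δ = d / √(1/n₁ + 1/n₂) = 0.6720 / √(1/9 + 1/6) = 1.2750
Critical value for a two-sided test at α = 0.005: z_{α/2} = 2.807.
Power = Φ(δ − 2.807) + Φ(−δ − 2.807) = Φ(-1.532) + Φ(-4.082) = 0.0628 + 0.0000 = 0.0628.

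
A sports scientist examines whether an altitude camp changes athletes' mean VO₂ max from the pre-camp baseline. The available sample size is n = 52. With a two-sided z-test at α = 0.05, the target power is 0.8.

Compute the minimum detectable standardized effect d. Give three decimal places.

Required noncentrality: δ = z_{0.025} + z_{0.20} = 1.960 + 0.842 = 2.802.
(The second rejection-region term Φ(−δ − z_{α/2}) is negligible and dropped.)
δ = d·√n ⇒ d = δ/√n = 2.802/√52 = 0.3885.

d ≈ 0.389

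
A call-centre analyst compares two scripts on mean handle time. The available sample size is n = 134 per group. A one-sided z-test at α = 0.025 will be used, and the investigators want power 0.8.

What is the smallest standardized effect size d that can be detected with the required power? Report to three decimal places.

Need Φ(δ − 1.960) = 0.8, so δ = 1.960 + 0.842 = 2.802.
δ = d·√(n/2) ⇒ d = δ/√(n/2) = 2.802/√(134/2) = 0.3423.

d ≈ 0.342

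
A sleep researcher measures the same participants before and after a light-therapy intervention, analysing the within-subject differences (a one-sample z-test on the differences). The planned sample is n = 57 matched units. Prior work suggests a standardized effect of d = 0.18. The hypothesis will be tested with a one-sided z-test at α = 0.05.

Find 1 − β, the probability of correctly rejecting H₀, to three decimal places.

Power ≈ 0.387

Noncentrality parameter: δ = d·√n = 0.18 × √57 = 1.3590
One-sided α = 0.05 → critical value z_{0.05} = 1.645.
Power = Φ(δ − 1.645) = Φ(-0.286) = 0.3875.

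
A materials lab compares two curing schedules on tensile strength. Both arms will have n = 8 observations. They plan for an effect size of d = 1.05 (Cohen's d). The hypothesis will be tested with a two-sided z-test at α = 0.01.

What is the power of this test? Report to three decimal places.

Noncentrality parameter: δ = d·√(n/2) = 1.05 × √(8/2) = 2.1000
Two-sided α = 0.01 → critical value z_{0.005} = 2.576.
Power = Φ(δ − 2.576) + Φ(−δ − 2.576) = Φ(-0.476) + Φ(-4.676) = 0.3171 + 0.0000 = 0.3171.

Power ≈ 0.317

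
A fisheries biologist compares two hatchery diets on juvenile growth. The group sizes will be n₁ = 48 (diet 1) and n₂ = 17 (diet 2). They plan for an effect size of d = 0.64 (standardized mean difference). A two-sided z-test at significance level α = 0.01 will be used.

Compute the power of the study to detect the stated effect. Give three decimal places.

Power ≈ 0.379

Noncentrality parameter: δ = d / √(1/n₁ + 1/n₂) = 0.64 / √(1/48 + 1/17) = 2.2676
Two-sided α = 0.01 → critical value z_{0.005} = 2.576.
Power = Φ(δ − 2.576) + Φ(−δ − 2.576) = Φ(-0.308) + Φ(-4.843) = 0.3790 + 0.0000 = 0.3790.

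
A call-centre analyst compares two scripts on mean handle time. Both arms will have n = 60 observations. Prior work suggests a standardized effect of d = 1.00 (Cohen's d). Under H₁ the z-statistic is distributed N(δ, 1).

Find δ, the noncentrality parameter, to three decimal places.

The noncentrality parameter scales effect size by the design's sample-size factor: δ = d·√(n/2) = 1.00 × √(60/2) = 5.4772

δ ≈ 5.477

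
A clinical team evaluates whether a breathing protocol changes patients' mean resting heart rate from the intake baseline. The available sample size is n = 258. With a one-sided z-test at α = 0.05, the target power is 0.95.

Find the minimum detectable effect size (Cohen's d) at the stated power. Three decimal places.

d ≈ 0.205

Need Φ(δ − 1.645) = 0.95, so δ = 1.645 + 1.645 = 3.290.
δ = d·√n ⇒ d = δ/√n = 3.290/√258 = 0.2048.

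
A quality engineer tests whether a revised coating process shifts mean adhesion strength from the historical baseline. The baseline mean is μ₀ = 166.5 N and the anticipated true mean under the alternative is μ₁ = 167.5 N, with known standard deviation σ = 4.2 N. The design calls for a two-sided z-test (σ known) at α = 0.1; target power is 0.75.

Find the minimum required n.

Standardized effect: d = |μ₁ − μ₀| / σ = |167.5 − 166.5| / 4.2 = 0.2381
Set Φ(δ − 1.645) = 0.75; then δ − 1.645 = Φ⁻¹(0.75) = 0.674, giving δ = 2.319.
(For δ > 0 the lower-tail rejection region contributes negligibly to power, so the one-term inversion is standard.)
δ = d·√n ⇒ n = (δ/d)² = (2.319 / 0.2381)² = 94.89.
Rounding up, n = 95.

n = 95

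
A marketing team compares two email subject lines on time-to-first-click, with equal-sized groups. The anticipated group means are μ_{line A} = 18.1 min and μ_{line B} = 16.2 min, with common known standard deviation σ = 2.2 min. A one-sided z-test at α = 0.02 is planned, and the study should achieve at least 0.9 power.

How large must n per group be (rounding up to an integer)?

Standardized effect: d = |μ_{line A} − μ_{line B}| / σ = |18.1 − 16.2| / 2.2 = 0.8636
Set Φ(δ − 2.054) = 0.9; then δ − 2.054 = Φ⁻¹(0.9) = 1.282, giving δ = 3.335.
δ = d·√(n/2) ⇒ n = 2(δ/d)² = 2 × (3.335 / 0.8636)² = 29.83.
Round up to the next whole unit.

n = 30 per group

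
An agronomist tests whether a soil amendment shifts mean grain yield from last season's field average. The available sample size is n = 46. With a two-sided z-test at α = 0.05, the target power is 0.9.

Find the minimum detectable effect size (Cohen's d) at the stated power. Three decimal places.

Required noncentrality: δ = z_{0.025} + z_{0.10} = 1.960 + 1.282 = 3.242.
(Lower-tail contribution to power is negligible for δ > 0.)
δ = d·√n ⇒ d = δ/√n = 3.242/√46 = 0.4779.

d ≈ 0.478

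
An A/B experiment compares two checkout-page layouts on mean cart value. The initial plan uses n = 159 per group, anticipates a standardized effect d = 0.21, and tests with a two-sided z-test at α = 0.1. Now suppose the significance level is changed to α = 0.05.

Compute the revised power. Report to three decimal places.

δ = d·√(n/2) = 0.21 × √(159/2) = 1.8724 (unchanged). New critical value: z_{0.025} = 1.960.
Revised power = Φ(δ − 1.960) + Φ(−δ − 1.960) = Φ(-0.088) + Φ(-3.832) = 0.4651 + 0.0001 = 0.4652.

Power ≈ 0.465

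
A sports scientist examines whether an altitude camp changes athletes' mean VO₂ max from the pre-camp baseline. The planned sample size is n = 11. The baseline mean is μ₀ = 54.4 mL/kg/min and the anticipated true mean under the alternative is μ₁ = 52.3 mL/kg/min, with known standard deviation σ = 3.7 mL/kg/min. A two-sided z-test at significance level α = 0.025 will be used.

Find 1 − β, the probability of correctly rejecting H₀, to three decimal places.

Standardized effect: d = |μ₁ − μ₀| / σ = |52.3 − 54.4| / 3.7 = 0.5676
Noncentrality parameter: δ = d·√n = 0.5676 × √11 = 1.8824
Critical value for a two-sided test at α = 0.025: z_{α/2} = 2.241.
Power = Φ(δ − 2.241) + Φ(−δ − 2.241) = Φ(-0.359) + Φ(-4.124) = 0.3598 + 0.0000 = 0.3598.

Power ≈ 0.360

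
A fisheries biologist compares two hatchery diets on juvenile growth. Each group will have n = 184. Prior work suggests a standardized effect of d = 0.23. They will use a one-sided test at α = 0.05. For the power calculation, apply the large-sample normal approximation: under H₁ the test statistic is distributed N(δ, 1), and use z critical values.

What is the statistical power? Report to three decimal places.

Power ≈ 0.713

Noncentrality parameter: δ = d·√(n/2) = 0.23 × √(184/2) = 2.2061
One-sided α = 0.05 → critical value z_{0.05} = 1.645.
Power = Φ(δ − 1.645) = Φ(0.561) = 0.7127.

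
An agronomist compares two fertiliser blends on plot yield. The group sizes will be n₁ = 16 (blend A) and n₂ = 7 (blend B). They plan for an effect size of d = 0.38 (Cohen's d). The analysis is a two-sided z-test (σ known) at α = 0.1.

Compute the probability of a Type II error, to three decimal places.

β ≈ 0.783

Noncentrality parameter: δ = d / √(1/n₁ + 1/n₂) = 0.38 / √(1/16 + 1/7) = 0.8385
Critical value for a two-sided test at α = 0.1: z_{α/2} = 1.645.
Power = Φ(δ − 1.645) + Φ(−δ − 1.645) = Φ(-0.806) + Φ(-2.483) = 0.2100 + 0.0065 = 0.2165.
Type II error: β = 1 − power = 1 − 0.2165 = 0.7835.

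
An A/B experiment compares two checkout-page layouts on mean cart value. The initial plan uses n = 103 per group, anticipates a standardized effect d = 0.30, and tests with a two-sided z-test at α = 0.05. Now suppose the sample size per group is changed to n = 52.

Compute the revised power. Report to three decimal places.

With n = 52 per group: δ = d·√(n/2) = 0.30 × √(52/2) = 1.5297. Critical value z_{0.025} = 1.960.
Revised power = Φ(δ − 1.960) + Φ(−δ − 1.960) = Φ(-0.430) + Φ(-3.490) = 0.3335 + 0.0002 = 0.3337.

Power ≈ 0.334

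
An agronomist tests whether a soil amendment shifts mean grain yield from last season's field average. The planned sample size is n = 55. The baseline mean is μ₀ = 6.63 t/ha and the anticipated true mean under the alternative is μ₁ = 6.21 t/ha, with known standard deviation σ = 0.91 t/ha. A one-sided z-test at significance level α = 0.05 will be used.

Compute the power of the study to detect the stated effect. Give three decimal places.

Power ≈ 0.962

Standardized effect: d = |μ₁ − μ₀| / σ = |6.21 − 6.63| / 0.91 = 0.4615
Noncentrality parameter: δ = d·√n = 0.4615 × √55 = 3.4229
Critical value for a one-sided test at α = 0.05: z_α = 1.645.
Power = P(Z > 1.645 − δ) = Φ(1.778) = 0.9623.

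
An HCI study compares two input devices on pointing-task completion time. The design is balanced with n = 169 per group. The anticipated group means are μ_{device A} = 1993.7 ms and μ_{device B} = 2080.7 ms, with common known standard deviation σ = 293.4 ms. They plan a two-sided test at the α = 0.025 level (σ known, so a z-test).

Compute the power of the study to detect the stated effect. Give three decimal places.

Standardized effect: d = |μ_{device A} − μ_{device B}| / σ = |1993.7 − 2080.7| / 293.4 = 0.2965
Noncentrality parameter: δ = d·√(n/2) = 0.2965 × √(169/2) = 2.7258
Two-sided α = 0.025 → critical value z_{0.0125} = 2.241.
Power = Φ(δ − 2.241) + Φ(−δ − 2.241) = Φ(0.484) + Φ(-4.967) = 0.6859 + 0.0000 = 0.6859.

Power ≈ 0.686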